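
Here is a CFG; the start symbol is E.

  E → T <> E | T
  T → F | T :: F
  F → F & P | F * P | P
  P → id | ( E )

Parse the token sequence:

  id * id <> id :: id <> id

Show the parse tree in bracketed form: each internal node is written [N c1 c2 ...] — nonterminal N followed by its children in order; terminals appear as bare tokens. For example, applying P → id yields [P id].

[E [T [F [F [P id]] * [P id]]] <> [E [T [T [F [P id]]] :: [F [P id]]] <> [E [T [F [P id]]]]]]

E
T <> E
F <> E
F * P <> E
P * P <> E
id * P <> E
id * id <> E
id * id <> T <> E
id * id <> T :: F <> E
id * id <> F :: F <> E
id * id <> P :: F <> E
id * id <> id :: F <> E
id * id <> id :: P <> E
id * id <> id :: id <> E
id * id <> id :: id <> T
id * id <> id :: id <> F
id * id <> id :: id <> P
id * id <> id :: id <> id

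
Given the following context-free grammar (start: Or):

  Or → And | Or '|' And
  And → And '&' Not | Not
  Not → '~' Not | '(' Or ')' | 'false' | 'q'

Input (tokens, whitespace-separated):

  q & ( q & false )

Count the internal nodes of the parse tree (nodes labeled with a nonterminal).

[Or [And [And [Not q]] & [Not ( [Or [And [And [Not q]] & [Not false]]] )]]]

10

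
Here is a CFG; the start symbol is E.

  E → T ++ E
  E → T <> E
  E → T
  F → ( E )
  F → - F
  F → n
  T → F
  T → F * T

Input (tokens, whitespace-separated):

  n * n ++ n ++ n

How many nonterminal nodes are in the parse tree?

11

[E [T [F n] * [T [F n]]] ++ [E [T [F n]] ++ [E [T [F n]]]]]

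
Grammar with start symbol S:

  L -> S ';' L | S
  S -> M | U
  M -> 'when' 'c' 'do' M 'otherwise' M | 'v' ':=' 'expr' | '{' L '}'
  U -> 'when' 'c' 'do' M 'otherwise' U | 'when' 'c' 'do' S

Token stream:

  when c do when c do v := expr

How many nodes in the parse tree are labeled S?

3

[S [U when c do [S [U when c do [S [M v := expr]]]]]]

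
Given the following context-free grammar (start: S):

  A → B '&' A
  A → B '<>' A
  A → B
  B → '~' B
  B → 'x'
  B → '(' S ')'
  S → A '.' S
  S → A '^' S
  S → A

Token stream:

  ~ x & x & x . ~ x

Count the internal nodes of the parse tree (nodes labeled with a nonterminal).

[S [A [B ~ [B x]] & [A [B x] & [A [B x]]]] . [S [A [B ~ [B x]]]]]

12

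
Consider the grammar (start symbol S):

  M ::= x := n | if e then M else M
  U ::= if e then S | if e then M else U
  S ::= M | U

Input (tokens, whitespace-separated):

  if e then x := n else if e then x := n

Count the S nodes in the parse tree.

[S [U if e then [M x := n] else [U if e then [S [M x := n]]]]]

2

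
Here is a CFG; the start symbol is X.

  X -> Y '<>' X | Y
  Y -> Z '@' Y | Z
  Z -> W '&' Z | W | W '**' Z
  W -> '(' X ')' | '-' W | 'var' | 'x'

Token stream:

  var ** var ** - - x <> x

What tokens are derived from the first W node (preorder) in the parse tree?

var

[X [Y [Z [W var] ** [Z [W var] ** [Z [W - [W - [W x]]]]]]] <> [X [Y [Z [W x]]]]]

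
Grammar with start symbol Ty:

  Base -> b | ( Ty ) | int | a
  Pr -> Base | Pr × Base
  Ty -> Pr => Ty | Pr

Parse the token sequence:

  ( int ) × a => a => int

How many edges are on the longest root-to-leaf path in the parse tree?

7

[Ty [Pr [Pr [Base ( [Ty [Pr [Base int]]] )]] × [Base a]] => [Ty [Pr [Base a]] => [Ty [Pr [Base int]]]]]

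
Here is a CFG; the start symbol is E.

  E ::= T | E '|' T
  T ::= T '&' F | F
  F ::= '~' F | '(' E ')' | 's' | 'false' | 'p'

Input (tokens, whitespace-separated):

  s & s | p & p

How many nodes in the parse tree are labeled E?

[E [E [T [T [F s]] & [F s]]] | [T [T [F p]] & [F p]]]

2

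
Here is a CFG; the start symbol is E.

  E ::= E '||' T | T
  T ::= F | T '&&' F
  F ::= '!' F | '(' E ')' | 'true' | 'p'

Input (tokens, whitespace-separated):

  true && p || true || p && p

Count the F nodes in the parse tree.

[E [E [E [T [T [F true]] && [F p]]] || [T [F true]]] || [T [T [F p]] && [F p]]]

5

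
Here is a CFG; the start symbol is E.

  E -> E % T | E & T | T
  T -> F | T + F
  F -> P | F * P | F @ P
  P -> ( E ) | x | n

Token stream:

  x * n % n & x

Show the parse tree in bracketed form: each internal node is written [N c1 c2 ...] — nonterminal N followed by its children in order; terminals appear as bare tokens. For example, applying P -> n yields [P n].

[E [E [E [T [F [F [P x]] * [P n]]]] % [T [F [P n]]]] & [T [F [P x]]]]

E
E & T
E % T & T
T % T & T
F % T & T
F * P % T & T
P * P % T & T
x * P % T & T
x * n % T & T
x * n % F & T
x * n % P & T
x * n % n & T
x * n % n & F
x * n % n & P
x * n % n & x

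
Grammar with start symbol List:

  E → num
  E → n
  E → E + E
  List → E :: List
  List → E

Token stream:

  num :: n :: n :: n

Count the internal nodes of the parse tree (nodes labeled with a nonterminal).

8

[List [E num] :: [List [E n] :: [List [E n] :: [List [E n]]]]]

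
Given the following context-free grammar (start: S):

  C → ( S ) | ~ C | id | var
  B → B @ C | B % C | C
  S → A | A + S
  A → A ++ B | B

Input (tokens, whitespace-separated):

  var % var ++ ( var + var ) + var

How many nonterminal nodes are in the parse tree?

21

[S [A [A [B [B [C var]] % [C var]]] ++ [B [C ( [S [A [B [C var]]] + [S [A [B [C var]]]]] )]]] + [S [A [B [C var]]]]]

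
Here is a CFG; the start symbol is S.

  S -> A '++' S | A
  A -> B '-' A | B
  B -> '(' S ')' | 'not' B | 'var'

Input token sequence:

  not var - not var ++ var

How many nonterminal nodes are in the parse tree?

10

[S [A [B not [B var]] - [A [B not [B var]]]] ++ [S [A [B var]]]]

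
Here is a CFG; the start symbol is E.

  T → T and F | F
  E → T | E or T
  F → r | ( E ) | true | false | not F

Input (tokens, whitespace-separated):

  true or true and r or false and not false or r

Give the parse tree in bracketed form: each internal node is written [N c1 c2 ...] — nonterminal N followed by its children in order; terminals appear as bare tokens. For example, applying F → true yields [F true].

E
E or T
E or T or T
E or T or T or T
T or T or T or T
F or T or T or T
true or T or T or T
true or T and F or T or T
true or F and F or T or T
true or true and F or T or T
true or true and r or T or T
true or true and r or T and F or T
true or true and r or F and F or T
true or true and r or false and F or T
true or true and r or false and not F or T
true or true and r or false and not false or T
true or true and r or false and not false or F
true or true and r or false and not false or r

[E [E [E [E [T [F true]]] or [T [T [F true]] and [F r]]] or [T [T [F false]] and [F not [F false]]]] or [T [F r]]]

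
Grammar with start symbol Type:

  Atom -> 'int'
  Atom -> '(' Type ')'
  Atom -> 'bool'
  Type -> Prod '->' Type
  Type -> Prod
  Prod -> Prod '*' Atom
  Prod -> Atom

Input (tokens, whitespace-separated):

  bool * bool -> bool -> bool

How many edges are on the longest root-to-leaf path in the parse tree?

[Type [Prod [Prod [Atom bool]] * [Atom bool]] -> [Type [Prod [Atom bool]] -> [Type [Prod [Atom bool]]]]]

5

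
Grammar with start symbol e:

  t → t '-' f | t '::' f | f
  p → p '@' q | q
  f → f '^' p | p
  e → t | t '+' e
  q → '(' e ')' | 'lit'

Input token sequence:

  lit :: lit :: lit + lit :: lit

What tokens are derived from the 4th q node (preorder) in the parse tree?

lit

[e [t [t [t [f [p [q lit]]]] :: [f [p [q lit]]]] :: [f [p [q lit]]]] + [e [t [t [f [p [q lit]]]] :: [f [p [q lit]]]]]]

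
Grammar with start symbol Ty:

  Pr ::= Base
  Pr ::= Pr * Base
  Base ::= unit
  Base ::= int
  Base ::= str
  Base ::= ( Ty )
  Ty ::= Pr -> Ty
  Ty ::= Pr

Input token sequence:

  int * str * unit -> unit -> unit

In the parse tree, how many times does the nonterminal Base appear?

[Ty [Pr [Pr [Pr [Base int]] * [Base str]] * [Base unit]] -> [Ty [Pr [Base unit]] -> [Ty [Pr [Base unit]]]]]

5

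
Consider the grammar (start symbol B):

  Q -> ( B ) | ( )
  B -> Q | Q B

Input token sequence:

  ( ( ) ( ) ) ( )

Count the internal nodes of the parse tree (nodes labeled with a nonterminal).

8

[B [Q ( [B [Q ( )] [B [Q ( )]]] )] [B [Q ( )]]]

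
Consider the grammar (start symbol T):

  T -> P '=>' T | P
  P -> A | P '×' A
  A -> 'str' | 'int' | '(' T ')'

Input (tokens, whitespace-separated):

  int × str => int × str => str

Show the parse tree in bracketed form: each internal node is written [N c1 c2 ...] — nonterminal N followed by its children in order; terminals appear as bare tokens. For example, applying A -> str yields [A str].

[T [P [P [A int]] × [A str]] => [T [P [P [A int]] × [A str]] => [T [P [A str]]]]]

T
P => T
P × A => T
A × A => T
int × A => T
int × str => T
int × str => P => T
int × str => P × A => T
int × str => A × A => T
int × str => int × A => T
int × str => int × str => T
int × str => int × str => P
int × str => int × str => A
int × str => int × str => str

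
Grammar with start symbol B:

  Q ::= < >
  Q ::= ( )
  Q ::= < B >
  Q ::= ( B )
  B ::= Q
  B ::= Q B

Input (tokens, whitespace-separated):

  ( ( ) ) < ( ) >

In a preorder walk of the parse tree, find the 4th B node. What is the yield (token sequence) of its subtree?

[B [Q ( [B [Q ( )]] )] [B [Q < [B [Q ( )]] >]]]

( )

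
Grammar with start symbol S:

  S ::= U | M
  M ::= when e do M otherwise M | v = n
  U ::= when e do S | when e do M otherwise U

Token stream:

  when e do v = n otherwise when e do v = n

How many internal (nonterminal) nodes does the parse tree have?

[S [U when e do [M v = n] otherwise [U when e do [S [M v = n]]]]]

6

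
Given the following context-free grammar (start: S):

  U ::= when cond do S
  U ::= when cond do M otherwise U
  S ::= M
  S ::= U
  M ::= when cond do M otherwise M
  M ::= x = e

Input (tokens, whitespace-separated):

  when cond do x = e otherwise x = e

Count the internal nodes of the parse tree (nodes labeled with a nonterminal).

[S [M when cond do [M x = e] otherwise [M x = e]]]

4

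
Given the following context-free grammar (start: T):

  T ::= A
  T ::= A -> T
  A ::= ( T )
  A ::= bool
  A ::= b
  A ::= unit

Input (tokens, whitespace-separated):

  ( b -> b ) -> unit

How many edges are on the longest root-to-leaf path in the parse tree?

5

[T [A ( [T [A b] -> [T [A b]]] )] -> [T [A unit]]]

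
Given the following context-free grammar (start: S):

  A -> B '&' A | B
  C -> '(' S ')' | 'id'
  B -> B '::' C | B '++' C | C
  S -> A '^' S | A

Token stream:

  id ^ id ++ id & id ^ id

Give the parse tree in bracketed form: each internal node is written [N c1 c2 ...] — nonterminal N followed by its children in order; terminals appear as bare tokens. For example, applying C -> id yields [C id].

[S [A [B [C id]]] ^ [S [A [B [B [C id]] ++ [C id]] & [A [B [C id]]]] ^ [S [A [B [C id]]]]]]

S
A ^ S
B ^ S
C ^ S
id ^ S
id ^ A ^ S
id ^ B & A ^ S
id ^ B ++ C & A ^ S
id ^ C ++ C & A ^ S
id ^ id ++ C & A ^ S
id ^ id ++ id & A ^ S
id ^ id ++ id & B ^ S
id ^ id ++ id & C ^ S
id ^ id ++ id & id ^ S
id ^ id ++ id & id ^ A
id ^ id ++ id & id ^ B
id ^ id ++ id & id ^ C
id ^ id ++ id & id ^ id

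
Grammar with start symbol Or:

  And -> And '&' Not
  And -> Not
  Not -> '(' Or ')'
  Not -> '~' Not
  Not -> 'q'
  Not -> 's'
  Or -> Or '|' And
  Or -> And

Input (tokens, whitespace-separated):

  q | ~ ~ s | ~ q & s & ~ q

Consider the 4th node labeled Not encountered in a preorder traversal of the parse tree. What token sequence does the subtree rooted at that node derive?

[Or [Or [Or [And [Not q]]] | [And [Not ~ [Not ~ [Not s]]]]] | [And [And [And [Not ~ [Not q]]] & [Not s]] & [Not ~ [Not q]]]]

s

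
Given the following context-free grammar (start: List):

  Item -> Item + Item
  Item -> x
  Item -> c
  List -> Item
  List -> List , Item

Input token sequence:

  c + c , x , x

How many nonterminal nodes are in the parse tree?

8

[List [List [List [Item [Item c] + [Item c]]] , [Item x]] , [Item x]]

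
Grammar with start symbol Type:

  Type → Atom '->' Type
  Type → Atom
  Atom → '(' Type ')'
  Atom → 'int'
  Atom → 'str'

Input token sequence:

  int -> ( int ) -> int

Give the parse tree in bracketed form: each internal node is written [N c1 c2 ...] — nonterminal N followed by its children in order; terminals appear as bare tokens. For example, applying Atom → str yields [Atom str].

Type
Atom -> Type
int -> Type
int -> Atom -> Type
int -> ( Type ) -> Type
int -> ( Atom ) -> Type
int -> ( int ) -> Type
int -> ( int ) -> Atom
int -> ( int ) -> int

[Type [Atom int] -> [Type [Atom ( [Type [Atom int]] )] -> [Type [Atom int]]]]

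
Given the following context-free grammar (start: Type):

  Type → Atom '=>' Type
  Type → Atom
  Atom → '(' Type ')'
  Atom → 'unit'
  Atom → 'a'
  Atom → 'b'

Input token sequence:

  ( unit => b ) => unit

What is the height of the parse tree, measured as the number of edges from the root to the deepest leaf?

5

[Type [Atom ( [Type [Atom unit] => [Type [Atom b]]] )] => [Type [Atom unit]]]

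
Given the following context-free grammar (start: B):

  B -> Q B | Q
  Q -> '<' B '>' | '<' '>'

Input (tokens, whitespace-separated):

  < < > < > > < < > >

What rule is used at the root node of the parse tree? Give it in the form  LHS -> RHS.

[B [Q < [B [Q < >] [B [Q < >]]] >] [B [Q < [B [Q < >]] >]]]

B -> Q B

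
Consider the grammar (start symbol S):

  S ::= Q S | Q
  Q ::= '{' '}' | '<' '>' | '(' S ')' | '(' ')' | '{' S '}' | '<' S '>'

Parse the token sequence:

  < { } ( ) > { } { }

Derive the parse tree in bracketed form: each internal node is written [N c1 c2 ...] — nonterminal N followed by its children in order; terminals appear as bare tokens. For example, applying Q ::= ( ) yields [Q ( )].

S
Q S
< S > S
< Q S > S
< { } S > S
< { } Q > S
< { } ( ) > S
< { } ( ) > Q S
< { } ( ) > { } S
< { } ( ) > { } Q
< { } ( ) > { } { }

[S [Q < [S [Q { }] [S [Q ( )]]] >] [S [Q { }] [S [Q { }]]]]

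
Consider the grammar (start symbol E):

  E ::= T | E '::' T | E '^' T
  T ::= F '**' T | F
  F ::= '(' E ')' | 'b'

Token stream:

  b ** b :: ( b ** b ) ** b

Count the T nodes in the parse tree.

6

[E [E [T [F b] ** [T [F b]]]] :: [T [F ( [E [T [F b] ** [T [F b]]]] )] ** [T [F b]]]]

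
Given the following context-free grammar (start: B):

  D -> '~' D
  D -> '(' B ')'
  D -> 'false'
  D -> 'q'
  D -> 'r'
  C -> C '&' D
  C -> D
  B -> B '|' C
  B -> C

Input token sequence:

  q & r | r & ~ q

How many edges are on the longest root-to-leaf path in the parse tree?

[B [B [C [C [D q]] & [D r]]] | [C [C [D r]] & [D ~ [D q]]]]

5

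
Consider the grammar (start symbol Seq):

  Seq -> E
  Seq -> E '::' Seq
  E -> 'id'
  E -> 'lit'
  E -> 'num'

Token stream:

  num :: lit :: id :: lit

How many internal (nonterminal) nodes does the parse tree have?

[Seq [E num] :: [Seq [E lit] :: [Seq [E id] :: [Seq [E lit]]]]]

8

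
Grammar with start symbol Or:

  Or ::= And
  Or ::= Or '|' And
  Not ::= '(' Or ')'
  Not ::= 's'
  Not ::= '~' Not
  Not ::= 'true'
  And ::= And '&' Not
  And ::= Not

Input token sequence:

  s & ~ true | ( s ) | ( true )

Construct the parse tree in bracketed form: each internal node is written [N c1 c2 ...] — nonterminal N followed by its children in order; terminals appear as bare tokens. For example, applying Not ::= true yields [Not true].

[Or [Or [Or [And [And [Not s]] & [Not ~ [Not true]]]] | [And [Not ( [Or [And [Not s]]] )]]] | [And [Not ( [Or [And [Not true]]] )]]]

Or
Or | And
Or | And | And
And | And | And
And & Not | And | And
Not & Not | And | And
s & Not | And | And
s & ~ Not | And | And
s & ~ true | And | And
s & ~ true | Not | And
s & ~ true | ( Or ) | And
s & ~ true | ( And ) | And
s & ~ true | ( Not ) | And
s & ~ true | ( s ) | And
s & ~ true | ( s ) | Not
s & ~ true | ( s ) | ( Or )
s & ~ true | ( s ) | ( And )
s & ~ true | ( s ) | ( Not )
s & ~ true | ( s ) | ( true )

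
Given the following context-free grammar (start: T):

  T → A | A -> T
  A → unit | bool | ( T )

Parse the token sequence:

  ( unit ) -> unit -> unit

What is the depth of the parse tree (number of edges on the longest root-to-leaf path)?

4

[T [A ( [T [A unit]] )] -> [T [A unit] -> [T [A unit]]]]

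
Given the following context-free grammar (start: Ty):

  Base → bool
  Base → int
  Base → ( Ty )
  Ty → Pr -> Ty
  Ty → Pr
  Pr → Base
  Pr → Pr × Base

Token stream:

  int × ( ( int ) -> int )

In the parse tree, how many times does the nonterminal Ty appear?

4

[Ty [Pr [Pr [Base int]] × [Base ( [Ty [Pr [Base ( [Ty [Pr [Base int]]] )]] -> [Ty [Pr [Base int]]]] )]]]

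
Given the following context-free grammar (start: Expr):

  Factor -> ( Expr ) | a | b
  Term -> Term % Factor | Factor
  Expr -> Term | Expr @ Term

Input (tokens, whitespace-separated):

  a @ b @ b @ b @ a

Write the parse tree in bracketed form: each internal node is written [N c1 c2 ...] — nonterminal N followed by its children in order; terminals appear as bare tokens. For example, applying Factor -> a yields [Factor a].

Expr
Expr @ Term
Expr @ Term @ Term
Expr @ Term @ Term @ Term
Expr @ Term @ Term @ Term @ Term
Term @ Term @ Term @ Term @ Term
Factor @ Term @ Term @ Term @ Term
a @ Term @ Term @ Term @ Term
a @ Factor @ Term @ Term @ Term
a @ b @ Term @ Term @ Term
a @ b @ Factor @ Term @ Term
a @ b @ b @ Term @ Term
a @ b @ b @ Factor @ Term
a @ b @ b @ b @ Term
a @ b @ b @ b @ Factor
a @ b @ b @ b @ a

[Expr [Expr [Expr [Expr [Expr [Term [Factor a]]] @ [Term [Factor b]]] @ [Term [Factor b]]] @ [Term [Factor b]]] @ [Term [Factor a]]]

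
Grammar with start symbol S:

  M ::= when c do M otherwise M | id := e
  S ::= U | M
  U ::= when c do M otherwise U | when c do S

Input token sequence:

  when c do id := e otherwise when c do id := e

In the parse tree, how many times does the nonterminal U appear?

2

[S [U when c do [M id := e] otherwise [U when c do [S [M id := e]]]]]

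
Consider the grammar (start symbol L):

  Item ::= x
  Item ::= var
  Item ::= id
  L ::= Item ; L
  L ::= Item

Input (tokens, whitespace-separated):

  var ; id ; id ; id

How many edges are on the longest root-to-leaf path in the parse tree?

5

[L [Item var] ; [L [Item id] ; [L [Item id] ; [L [Item id]]]]]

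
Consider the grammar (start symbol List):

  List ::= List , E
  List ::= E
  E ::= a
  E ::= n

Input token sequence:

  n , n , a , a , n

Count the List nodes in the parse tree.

[List [List [List [List [List [E n]] , [E n]] , [E a]] , [E a]] , [E n]]

5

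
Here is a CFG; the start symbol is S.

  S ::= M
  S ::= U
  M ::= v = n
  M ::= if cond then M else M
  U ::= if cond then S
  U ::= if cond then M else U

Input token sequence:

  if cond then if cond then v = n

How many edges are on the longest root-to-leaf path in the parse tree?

6

[S [U if cond then [S [U if cond then [S [M v = n]]]]]]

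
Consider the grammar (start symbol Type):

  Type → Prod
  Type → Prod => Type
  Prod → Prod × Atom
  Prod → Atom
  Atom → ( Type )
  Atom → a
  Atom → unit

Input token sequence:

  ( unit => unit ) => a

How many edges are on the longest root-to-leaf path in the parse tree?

[Type [Prod [Atom ( [Type [Prod [Atom unit]] => [Type [Prod [Atom unit]]]] )]] => [Type [Prod [Atom a]]]]

7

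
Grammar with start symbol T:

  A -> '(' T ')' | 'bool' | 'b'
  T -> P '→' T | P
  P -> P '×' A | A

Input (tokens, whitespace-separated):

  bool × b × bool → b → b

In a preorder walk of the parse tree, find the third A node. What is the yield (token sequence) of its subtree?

bool

[T [P [P [P [A bool]] × [A b]] × [A bool]] → [T [P [A b]] → [T [P [A b]]]]]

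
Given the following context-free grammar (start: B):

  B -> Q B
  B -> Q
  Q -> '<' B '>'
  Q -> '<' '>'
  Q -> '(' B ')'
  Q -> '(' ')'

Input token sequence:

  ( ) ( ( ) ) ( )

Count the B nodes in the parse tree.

4

[B [Q ( )] [B [Q ( [B [Q ( )]] )] [B [Q ( )]]]]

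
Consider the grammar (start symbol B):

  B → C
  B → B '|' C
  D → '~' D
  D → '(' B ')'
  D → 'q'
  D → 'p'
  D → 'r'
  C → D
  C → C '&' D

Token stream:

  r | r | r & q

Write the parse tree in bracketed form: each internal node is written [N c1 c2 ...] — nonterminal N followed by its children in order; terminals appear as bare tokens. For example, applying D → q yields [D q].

[B [B [B [C [D r]]] | [C [D r]]] | [C [C [D r]] & [D q]]]

B
B | C
B | C | C
C | C | C
D | C | C
r | C | C
r | D | C
r | r | C
r | r | C & D
r | r | D & D
r | r | r & D
r | r | r & q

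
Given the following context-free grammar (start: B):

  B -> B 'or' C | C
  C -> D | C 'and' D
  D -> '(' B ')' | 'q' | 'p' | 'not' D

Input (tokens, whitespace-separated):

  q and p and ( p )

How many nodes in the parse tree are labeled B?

2

[B [C [C [C [D q]] and [D p]] and [D ( [B [C [D p]]] )]]]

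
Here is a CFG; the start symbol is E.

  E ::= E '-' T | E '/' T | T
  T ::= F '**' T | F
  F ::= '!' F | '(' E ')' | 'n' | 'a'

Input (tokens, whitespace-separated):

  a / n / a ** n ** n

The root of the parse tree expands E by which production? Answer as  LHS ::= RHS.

[E [E [E [T [F a]]] / [T [F n]]] / [T [F a] ** [T [F n] ** [T [F n]]]]]

E ::= E '/' T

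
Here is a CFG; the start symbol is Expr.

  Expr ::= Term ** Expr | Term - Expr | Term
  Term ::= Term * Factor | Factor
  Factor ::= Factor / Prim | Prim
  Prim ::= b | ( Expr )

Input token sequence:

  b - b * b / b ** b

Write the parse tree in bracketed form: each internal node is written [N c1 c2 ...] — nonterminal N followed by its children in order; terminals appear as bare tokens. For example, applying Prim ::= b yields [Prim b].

Expr
Term - Expr
Factor - Expr
Prim - Expr
b - Expr
b - Term ** Expr
b - Term * Factor ** Expr
b - Factor * Factor ** Expr
b - Prim * Factor ** Expr
b - b * Factor ** Expr
b - b * Factor / Prim ** Expr
b - b * Prim / Prim ** Expr
b - b * b / Prim ** Expr
b - b * b / b ** Expr
b - b * b / b ** Term
b - b * b / b ** Factor
b - b * b / b ** Prim
b - b * b / b ** b

[Expr [Term [Factor [Prim b]]] - [Expr [Term [Term [Factor [Prim b]]] * [Factor [Factor [Prim b]] / [Prim b]]] ** [Expr [Term [Factor [Prim b]]]]]]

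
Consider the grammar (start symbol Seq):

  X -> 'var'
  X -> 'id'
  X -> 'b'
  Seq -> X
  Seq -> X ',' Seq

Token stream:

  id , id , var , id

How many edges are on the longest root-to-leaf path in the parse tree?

[Seq [X id] , [Seq [X id] , [Seq [X var] , [Seq [X id]]]]]

5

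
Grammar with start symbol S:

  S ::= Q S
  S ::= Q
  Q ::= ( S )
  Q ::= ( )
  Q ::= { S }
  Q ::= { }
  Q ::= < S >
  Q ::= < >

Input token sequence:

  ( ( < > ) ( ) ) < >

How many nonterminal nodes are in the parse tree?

[S [Q ( [S [Q ( [S [Q < >]] )] [S [Q ( )]]] )] [S [Q < >]]]

10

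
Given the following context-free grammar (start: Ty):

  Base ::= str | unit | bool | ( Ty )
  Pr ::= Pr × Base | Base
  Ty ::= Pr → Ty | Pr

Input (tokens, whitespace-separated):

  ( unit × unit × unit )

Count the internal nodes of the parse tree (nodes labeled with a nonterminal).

[Ty [Pr [Base ( [Ty [Pr [Pr [Pr [Base unit]] × [Base unit]] × [Base unit]]] )]]]

10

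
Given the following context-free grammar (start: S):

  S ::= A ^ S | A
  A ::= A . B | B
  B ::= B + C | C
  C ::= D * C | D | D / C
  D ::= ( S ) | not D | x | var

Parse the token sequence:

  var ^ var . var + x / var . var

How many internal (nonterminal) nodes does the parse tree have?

23

[S [A [B [C [D var]]]] ^ [S [A [A [A [B [C [D var]]]] . [B [B [C [D var]]] + [C [D x] / [C [D var]]]]] . [B [C [D var]]]]]]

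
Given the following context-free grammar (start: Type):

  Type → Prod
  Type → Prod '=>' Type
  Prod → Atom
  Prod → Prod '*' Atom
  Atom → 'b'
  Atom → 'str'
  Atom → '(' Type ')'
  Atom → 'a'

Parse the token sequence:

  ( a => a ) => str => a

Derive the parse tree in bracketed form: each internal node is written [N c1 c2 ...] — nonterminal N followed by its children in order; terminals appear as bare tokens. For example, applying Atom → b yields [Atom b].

[Type [Prod [Atom ( [Type [Prod [Atom a]] => [Type [Prod [Atom a]]]] )]] => [Type [Prod [Atom str]] => [Type [Prod [Atom a]]]]]

Type
Prod => Type
Atom => Type
( Type ) => Type
( Prod => Type ) => Type
( Atom => Type ) => Type
( a => Type ) => Type
( a => Prod ) => Type
( a => Atom ) => Type
( a => a ) => Type
( a => a ) => Prod => Type
( a => a ) => Atom => Type
( a => a ) => str => Type
( a => a ) => str => Prod
( a => a ) => str => Atom
( a => a ) => str => a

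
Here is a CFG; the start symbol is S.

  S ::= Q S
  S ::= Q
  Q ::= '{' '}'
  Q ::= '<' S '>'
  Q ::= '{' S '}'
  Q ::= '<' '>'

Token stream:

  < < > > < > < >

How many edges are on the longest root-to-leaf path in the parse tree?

4

[S [Q < [S [Q < >]] >] [S [Q < >] [S [Q < >]]]]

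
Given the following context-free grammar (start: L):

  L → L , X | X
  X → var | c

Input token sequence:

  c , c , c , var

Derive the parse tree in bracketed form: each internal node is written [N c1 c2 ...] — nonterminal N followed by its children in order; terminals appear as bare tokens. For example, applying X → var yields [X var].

[L [L [L [L [X c]] , [X c]] , [X c]] , [X var]]

L
L , X
L , X , X
L , X , X , X
X , X , X , X
c , X , X , X
c , c , X , X
c , c , c , X
c , c , c , var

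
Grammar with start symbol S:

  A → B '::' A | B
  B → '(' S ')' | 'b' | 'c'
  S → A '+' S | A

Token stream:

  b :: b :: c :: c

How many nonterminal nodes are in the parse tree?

9

[S [A [B b] :: [A [B b] :: [A [B c] :: [A [B c]]]]]]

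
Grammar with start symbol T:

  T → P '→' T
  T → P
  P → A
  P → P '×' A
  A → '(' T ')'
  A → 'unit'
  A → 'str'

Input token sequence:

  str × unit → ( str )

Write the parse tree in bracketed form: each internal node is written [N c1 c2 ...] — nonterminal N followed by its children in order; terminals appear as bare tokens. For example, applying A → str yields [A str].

[T [P [P [A str]] × [A unit]] → [T [P [A ( [T [P [A str]]] )]]]]

T
P → T
P × A → T
A × A → T
str × A → T
str × unit → T
str × unit → P
str × unit → A
str × unit → ( T )
str × unit → ( P )
str × unit → ( A )
str × unit → ( str )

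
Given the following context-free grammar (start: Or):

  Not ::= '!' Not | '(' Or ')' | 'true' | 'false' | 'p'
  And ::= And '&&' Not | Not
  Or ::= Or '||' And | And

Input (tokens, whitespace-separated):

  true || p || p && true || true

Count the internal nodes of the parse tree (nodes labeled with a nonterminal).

[Or [Or [Or [Or [And [Not true]]] || [And [Not p]]] || [And [And [Not p]] && [Not true]]] || [And [Not true]]]

14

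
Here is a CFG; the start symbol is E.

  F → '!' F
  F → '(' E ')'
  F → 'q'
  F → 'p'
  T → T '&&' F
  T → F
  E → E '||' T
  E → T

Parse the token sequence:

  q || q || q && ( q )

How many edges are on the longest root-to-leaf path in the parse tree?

[E [E [E [T [F q]]] || [T [F q]]] || [T [T [F q]] && [F ( [E [T [F q]]] )]]]

6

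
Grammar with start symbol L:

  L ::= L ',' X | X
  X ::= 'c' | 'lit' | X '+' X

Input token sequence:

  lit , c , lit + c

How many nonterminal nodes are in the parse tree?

8

[L [L [L [X lit]] , [X c]] , [X [X lit] + [X c]]]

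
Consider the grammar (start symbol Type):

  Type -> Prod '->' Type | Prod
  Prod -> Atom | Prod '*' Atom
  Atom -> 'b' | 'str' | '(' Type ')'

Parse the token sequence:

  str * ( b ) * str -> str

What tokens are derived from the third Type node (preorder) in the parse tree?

[Type [Prod [Prod [Prod [Atom str]] * [Atom ( [Type [Prod [Atom b]]] )]] * [Atom str]] -> [Type [Prod [Atom str]]]]

str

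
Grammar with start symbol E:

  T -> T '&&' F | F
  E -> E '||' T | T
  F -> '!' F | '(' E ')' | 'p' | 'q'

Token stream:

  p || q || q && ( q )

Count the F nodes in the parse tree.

5

[E [E [E [T [F p]]] || [T [F q]]] || [T [T [F q]] && [F ( [E [T [F q]]] )]]]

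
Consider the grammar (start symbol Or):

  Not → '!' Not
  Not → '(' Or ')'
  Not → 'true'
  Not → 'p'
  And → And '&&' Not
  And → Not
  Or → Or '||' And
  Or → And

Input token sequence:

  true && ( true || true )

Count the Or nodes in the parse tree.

[Or [And [And [Not true]] && [Not ( [Or [Or [And [Not true]]] || [And [Not true]]] )]]]

3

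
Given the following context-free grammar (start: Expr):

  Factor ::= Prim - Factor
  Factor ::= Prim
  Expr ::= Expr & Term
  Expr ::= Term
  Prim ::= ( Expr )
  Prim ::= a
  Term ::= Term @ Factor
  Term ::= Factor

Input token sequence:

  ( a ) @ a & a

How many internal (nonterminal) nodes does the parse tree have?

15

[Expr [Expr [Term [Term [Factor [Prim ( [Expr [Term [Factor [Prim a]]]] )]]] @ [Factor [Prim a]]]] & [Term [Factor [Prim a]]]]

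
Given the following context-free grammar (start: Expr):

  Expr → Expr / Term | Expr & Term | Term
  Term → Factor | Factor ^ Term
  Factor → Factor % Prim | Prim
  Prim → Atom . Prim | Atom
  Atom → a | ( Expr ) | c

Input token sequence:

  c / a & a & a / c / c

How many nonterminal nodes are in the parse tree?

30

[Expr [Expr [Expr [Expr [Expr [Expr [Term [Factor [Prim [Atom c]]]]] / [Term [Factor [Prim [Atom a]]]]] & [Term [Factor [Prim [Atom a]]]]] & [Term [Factor [Prim [Atom a]]]]] / [Term [Factor [Prim [Atom c]]]]] / [Term [Factor [Prim [Atom c]]]]]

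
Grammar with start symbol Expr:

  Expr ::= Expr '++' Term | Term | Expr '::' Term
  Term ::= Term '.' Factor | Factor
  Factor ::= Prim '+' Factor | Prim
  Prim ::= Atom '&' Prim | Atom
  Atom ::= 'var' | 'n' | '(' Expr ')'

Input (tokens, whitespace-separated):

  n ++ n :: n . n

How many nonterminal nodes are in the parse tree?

[Expr [Expr [Expr [Term [Factor [Prim [Atom n]]]]] ++ [Term [Factor [Prim [Atom n]]]]] :: [Term [Term [Factor [Prim [Atom n]]]] . [Factor [Prim [Atom n]]]]]

19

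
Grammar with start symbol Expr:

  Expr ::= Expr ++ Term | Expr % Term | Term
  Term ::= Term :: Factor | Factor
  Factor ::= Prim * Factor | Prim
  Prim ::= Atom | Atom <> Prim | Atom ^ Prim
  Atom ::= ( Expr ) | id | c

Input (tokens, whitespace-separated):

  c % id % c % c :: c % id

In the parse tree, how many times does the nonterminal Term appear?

6

[Expr [Expr [Expr [Expr [Expr [Term [Factor [Prim [Atom c]]]]] % [Term [Factor [Prim [Atom id]]]]] % [Term [Factor [Prim [Atom c]]]]] % [Term [Term [Factor [Prim [Atom c]]]] :: [Factor [Prim [Atom c]]]]] % [Term [Factor [Prim [Atom id]]]]]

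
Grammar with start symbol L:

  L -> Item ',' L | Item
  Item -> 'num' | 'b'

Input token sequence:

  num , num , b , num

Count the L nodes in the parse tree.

[L [Item num] , [L [Item num] , [L [Item b] , [L [Item num]]]]]

4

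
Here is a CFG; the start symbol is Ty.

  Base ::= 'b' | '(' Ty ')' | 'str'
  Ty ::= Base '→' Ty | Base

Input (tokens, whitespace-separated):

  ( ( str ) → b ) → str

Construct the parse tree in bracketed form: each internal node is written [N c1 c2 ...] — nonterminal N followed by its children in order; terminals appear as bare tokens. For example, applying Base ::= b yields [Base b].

Ty
Base → Ty
( Ty ) → Ty
( Base → Ty ) → Ty
( ( Ty ) → Ty ) → Ty
( ( Base ) → Ty ) → Ty
( ( str ) → Ty ) → Ty
( ( str ) → Base ) → Ty
( ( str ) → b ) → Ty
( ( str ) → b ) → Base
( ( str ) → b ) → str

[Ty [Base ( [Ty [Base ( [Ty [Base str]] )] → [Ty [Base b]]] )] → [Ty [Base str]]]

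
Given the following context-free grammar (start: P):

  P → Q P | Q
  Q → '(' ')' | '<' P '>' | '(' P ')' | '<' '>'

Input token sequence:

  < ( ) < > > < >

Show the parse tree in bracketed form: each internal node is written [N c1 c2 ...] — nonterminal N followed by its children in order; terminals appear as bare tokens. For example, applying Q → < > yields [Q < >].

P
Q P
< P > P
< Q P > P
< ( ) P > P
< ( ) Q > P
< ( ) < > > P
< ( ) < > > Q
< ( ) < > > < >

[P [Q < [P [Q ( )] [P [Q < >]]] >] [P [Q < >]]]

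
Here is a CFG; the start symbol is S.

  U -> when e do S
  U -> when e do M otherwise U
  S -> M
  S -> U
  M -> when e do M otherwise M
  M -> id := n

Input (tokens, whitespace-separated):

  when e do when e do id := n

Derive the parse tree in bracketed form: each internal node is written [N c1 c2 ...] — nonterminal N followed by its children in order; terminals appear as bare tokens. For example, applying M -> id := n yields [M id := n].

[S [U when e do [S [U when e do [S [M id := n]]]]]]

S
U
when e do S
when e do U
when e do when e do S
when e do when e do M
when e do when e do id := n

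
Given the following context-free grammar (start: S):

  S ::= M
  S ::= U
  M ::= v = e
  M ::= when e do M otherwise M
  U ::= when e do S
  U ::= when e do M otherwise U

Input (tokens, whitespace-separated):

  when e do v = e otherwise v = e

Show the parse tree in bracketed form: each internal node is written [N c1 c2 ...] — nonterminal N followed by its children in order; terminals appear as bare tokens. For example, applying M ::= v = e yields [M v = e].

S
M
when e do M otherwise M
when e do v = e otherwise M
when e do v = e otherwise v = e

[S [M when e do [M v = e] otherwise [M v = e]]]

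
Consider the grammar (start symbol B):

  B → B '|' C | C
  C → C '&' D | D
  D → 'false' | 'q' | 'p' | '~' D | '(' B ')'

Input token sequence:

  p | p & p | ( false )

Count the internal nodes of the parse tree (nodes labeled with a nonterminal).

[B [B [B [C [D p]]] | [C [C [D p]] & [D p]]] | [C [D ( [B [C [D false]]] )]]]

14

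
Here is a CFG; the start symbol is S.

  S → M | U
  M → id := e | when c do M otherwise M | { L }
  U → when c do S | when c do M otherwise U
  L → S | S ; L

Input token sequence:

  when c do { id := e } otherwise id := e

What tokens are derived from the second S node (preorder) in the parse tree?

id := e

[S [M when c do [M { [L [S [M id := e]]] }] otherwise [M id := e]]]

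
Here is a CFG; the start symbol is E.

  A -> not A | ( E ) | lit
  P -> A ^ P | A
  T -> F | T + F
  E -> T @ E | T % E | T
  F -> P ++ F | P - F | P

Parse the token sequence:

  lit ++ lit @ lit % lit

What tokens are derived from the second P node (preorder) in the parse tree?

[E [T [F [P [A lit]] ++ [F [P [A lit]]]]] @ [E [T [F [P [A lit]]]] % [E [T [F [P [A lit]]]]]]]

lit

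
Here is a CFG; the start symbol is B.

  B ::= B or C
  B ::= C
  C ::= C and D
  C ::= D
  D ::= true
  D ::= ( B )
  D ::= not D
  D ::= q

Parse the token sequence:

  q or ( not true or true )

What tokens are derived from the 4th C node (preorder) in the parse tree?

true

[B [B [C [D q]]] or [C [D ( [B [B [C [D not [D true]]]] or [C [D true]]] )]]]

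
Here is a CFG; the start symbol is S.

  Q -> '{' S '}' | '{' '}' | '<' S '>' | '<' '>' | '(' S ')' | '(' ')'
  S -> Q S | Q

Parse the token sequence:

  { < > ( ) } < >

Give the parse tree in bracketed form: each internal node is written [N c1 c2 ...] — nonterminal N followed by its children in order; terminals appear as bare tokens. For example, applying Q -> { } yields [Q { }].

S
Q S
{ S } S
{ Q S } S
{ < > S } S
{ < > Q } S
{ < > ( ) } S
{ < > ( ) } Q
{ < > ( ) } < >

[S [Q { [S [Q < >] [S [Q ( )]]] }] [S [Q < >]]]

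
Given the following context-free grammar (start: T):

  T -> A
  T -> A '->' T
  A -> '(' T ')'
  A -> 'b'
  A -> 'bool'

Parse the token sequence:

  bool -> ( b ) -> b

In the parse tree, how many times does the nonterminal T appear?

4

[T [A bool] -> [T [A ( [T [A b]] )] -> [T [A b]]]]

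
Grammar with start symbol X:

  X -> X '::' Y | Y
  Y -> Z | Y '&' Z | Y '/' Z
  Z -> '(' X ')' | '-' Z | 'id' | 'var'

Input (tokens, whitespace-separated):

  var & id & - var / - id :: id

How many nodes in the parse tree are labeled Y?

[X [X [Y [Y [Y [Y [Z var]] & [Z id]] & [Z - [Z var]]] / [Z - [Z id]]]] :: [Y [Z id]]]

5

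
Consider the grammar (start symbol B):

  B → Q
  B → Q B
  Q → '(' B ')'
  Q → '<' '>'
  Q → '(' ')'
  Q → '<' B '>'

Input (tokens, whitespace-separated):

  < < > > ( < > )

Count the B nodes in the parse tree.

4

[B [Q < [B [Q < >]] >] [B [Q ( [B [Q < >]] )]]]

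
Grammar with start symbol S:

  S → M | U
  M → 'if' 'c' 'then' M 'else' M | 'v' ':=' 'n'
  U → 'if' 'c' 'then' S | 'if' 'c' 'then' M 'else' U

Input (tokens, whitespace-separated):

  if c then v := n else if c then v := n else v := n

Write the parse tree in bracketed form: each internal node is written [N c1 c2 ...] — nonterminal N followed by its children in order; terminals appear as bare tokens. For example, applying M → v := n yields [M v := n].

S
M
if c then M else M
if c then v := n else M
if c then v := n else if c then M else M
if c then v := n else if c then v := n else M
if c then v := n else if c then v := n else v := n

[S [M if c then [M v := n] else [M if c then [M v := n] else [M v := n]]]]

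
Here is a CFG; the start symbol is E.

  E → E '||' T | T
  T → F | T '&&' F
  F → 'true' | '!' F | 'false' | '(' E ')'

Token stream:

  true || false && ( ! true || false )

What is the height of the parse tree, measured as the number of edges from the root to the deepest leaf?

[E [E [T [F true]]] || [T [T [F false]] && [F ( [E [E [T [F ! [F true]]]] || [T [F false]]] )]]]

8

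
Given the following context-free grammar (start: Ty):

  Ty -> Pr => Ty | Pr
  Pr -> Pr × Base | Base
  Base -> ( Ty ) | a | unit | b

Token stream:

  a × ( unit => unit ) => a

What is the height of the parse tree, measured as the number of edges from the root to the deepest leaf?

[Ty [Pr [Pr [Base a]] × [Base ( [Ty [Pr [Base unit]] => [Ty [Pr [Base unit]]]] )]] => [Ty [Pr [Base a]]]]

7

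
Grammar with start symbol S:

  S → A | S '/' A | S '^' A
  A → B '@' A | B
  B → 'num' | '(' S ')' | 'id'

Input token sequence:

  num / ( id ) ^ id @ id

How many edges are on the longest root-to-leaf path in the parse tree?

[S [S [S [A [B num]]] / [A [B ( [S [A [B id]]] )]]] ^ [A [B id] @ [A [B id]]]]

7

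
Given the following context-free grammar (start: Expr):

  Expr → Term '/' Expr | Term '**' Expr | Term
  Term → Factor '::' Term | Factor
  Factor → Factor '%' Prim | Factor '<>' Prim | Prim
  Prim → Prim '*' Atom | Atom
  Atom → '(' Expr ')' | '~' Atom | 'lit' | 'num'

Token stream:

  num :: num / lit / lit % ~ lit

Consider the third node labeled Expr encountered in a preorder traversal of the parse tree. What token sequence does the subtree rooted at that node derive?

lit % ~ lit

[Expr [Term [Factor [Prim [Atom num]]] :: [Term [Factor [Prim [Atom num]]]]] / [Expr [Term [Factor [Prim [Atom lit]]]] / [Expr [Term [Factor [Factor [Prim [Atom lit]]] % [Prim [Atom ~ [Atom lit]]]]]]]]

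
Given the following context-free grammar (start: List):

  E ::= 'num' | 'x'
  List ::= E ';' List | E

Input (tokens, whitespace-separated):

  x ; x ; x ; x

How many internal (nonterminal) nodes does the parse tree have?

[List [E x] ; [List [E x] ; [List [E x] ; [List [E x]]]]]

8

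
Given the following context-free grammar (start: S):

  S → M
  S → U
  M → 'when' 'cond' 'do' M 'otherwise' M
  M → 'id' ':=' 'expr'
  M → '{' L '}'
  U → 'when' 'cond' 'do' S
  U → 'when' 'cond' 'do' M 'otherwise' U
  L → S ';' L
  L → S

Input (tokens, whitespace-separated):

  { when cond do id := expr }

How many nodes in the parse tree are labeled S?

[S [M { [L [S [U when cond do [S [M id := expr]]]]] }]]

3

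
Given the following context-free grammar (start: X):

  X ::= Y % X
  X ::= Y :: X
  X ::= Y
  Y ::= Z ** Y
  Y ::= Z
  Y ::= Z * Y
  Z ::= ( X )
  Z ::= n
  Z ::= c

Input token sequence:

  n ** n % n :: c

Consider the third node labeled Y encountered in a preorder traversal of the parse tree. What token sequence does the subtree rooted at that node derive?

n

[X [Y [Z n] ** [Y [Z n]]] % [X [Y [Z n]] :: [X [Y [Z c]]]]]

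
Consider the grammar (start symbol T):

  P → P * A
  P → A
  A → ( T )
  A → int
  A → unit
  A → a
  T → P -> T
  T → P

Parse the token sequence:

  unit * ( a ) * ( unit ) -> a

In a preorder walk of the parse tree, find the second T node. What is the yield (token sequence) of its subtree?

[T [P [P [P [A unit]] * [A ( [T [P [A a]]] )]] * [A ( [T [P [A unit]]] )]] -> [T [P [A a]]]]

a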